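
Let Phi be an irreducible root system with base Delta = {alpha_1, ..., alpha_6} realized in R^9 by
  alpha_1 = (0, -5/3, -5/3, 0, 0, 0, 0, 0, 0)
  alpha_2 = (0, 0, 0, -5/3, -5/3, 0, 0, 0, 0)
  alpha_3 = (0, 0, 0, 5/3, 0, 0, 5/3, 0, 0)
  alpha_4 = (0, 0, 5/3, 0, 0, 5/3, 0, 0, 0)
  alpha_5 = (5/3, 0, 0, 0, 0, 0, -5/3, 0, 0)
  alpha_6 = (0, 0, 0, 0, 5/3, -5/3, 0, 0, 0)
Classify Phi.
Compute the Cartan integers a_ij = 2(alpha_i, alpha_j)/(alpha_j, alpha_j); the resulting 6x6 Cartan matrix is
[[2, 0, 0, -1, 0, 0], [0, 2, -1, 0, 0, -1], [0, -1, 2, 0, -1, 0], [-1, 0, 0, 2, 0, -1], [0, 0, -1, 0, 2, 0], [0, -1, 0, -1, 0, 2]].
All simple roots have the same length, so the diagram is simply laced. The associated Dynkin diagram is a chain of 6 nodes with single edges (A_6), so the type is A_6 (the algebra sl(7)).

A_6 (sl(7))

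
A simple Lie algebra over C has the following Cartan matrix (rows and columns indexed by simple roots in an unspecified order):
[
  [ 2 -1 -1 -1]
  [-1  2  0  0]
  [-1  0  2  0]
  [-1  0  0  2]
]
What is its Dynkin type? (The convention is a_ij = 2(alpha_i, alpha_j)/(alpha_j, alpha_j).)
The matrix has rank 4 with 2's on the diagonal. Reading the off-diagonal entries as Dynkin edges (a single edge where a_ij = a_ji = -1; a double or triple edge where a_ij * a_ji = 2 or 3), the diagram is a chain of 2 nodes with a fork of two nodes at one end (D_4). One simple-root ordering that puts it in standard form is (alpha_2, alpha_1, alpha_3, alpha_4). So the algebra is type D_4, i.e. so(8).

D4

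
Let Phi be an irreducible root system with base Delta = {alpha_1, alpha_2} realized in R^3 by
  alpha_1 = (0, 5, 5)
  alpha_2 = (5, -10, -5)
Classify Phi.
type G_2

Compute the Cartan integers a_ij = 2(alpha_i, alpha_j)/(alpha_j, alpha_j); the resulting 2x2 Cartan matrix is
[[2, -1], [-3, 2]].
The roots have two lengths (squared-length ratio 3:1); the short ones are alpha_{1}. The associated Dynkin diagram is two nodes joined by a triple edge (G_2), so the type is G_2.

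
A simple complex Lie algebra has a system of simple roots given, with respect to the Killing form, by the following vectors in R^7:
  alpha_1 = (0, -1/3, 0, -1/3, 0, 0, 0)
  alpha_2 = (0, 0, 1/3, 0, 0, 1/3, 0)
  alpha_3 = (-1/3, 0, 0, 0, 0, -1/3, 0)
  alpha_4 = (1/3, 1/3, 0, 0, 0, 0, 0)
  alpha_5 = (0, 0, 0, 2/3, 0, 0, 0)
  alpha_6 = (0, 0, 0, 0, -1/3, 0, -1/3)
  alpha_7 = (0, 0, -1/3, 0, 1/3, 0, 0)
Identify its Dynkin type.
Compute the Cartan integers a_ij = 2(alpha_i, alpha_j)/(alpha_j, alpha_j); the resulting 7x7 Cartan matrix is
[[2, 0, 0, -1, -1, 0, 0], [0, 2, -1, 0, 0, 0, -1], [0, -1, 2, -1, 0, 0, 0], [-1, 0, -1, 2, 0, 0, 0], [-2, 0, 0, 0, 2, 0, 0], [0, 0, 0, 0, 0, 2, -1], [0, -1, 0, 0, 0, -1, 2]].
The roots have two lengths (squared-length ratio 2:1); the short ones are alpha_{1,2,3,4,6,7}. The associated Dynkin diagram is a chain of 7 nodes with a double edge at one end; the terminal node there is the unique long simple root (C_7), so the type is C_7 (the algebra sp(14)).

C_7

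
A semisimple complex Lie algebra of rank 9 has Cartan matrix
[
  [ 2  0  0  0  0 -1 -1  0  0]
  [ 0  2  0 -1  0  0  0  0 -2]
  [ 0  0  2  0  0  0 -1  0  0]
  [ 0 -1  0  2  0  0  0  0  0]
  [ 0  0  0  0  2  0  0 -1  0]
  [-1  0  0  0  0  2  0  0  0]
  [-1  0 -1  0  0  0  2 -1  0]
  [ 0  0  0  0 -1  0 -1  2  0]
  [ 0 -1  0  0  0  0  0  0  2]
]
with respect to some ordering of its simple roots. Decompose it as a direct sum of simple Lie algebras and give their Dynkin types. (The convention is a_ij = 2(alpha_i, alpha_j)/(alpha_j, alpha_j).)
type B_3 + type E_6

The diagram associated to this matrix has two connected components: the simple roots {alpha_2, alpha_4, alpha_9} form a chain of 3 nodes with a double edge at one end; the terminal node there is the unique short simple root (B_3), and {alpha_1, alpha_3, alpha_5, alpha_6, alpha_7, alpha_8} form a chain of 5 nodes with one extra node attached to the third node from one end (E_6). A semisimple Lie algebra decomposes uniquely as the direct sum of simple ideals, one per connected component of its Dynkin diagram, so g ≅ B_3 ⊕ E_6 (dimension 21 + 78 = 99).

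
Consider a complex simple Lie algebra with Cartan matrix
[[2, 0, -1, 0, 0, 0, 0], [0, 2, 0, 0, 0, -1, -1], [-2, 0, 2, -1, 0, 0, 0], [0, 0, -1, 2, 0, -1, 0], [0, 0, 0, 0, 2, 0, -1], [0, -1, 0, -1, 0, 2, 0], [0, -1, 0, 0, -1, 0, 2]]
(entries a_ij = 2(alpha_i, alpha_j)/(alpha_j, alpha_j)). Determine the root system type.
The matrix has rank 7 with 2's on the diagonal. Reading the off-diagonal entries as Dynkin edges (a single edge where a_ij = a_ji = -1; a double or triple edge where a_ij * a_ji = 2 or 3), the diagram is a chain of 7 nodes with a double edge at one end; the terminal node there is the unique short simple root (B_7). One simple-root ordering that puts it in standard form is (alpha_5, alpha_7, alpha_2, alpha_6, alpha_4, alpha_3, alpha_1). So the algebra is type B_7, i.e. so(15).

type B_7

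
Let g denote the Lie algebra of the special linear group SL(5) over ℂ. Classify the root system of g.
A_4

This is sl(5), which has dimension 5^2 - 1 = 24 and rank 5 - 1 = 4 (a Cartan subalgebra is the diagonal traceless matrices). In the classification of classical Lie algebras, the special linear algebra sl(n+1) has type A_n; here n = 4, so the Dynkin diagram is a chain of 4 nodes with single edges (A_4). Hence the type is A_4.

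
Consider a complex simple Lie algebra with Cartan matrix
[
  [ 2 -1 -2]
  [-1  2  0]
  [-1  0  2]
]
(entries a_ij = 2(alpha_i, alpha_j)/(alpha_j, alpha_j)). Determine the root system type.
The matrix has rank 3 with 2's on the diagonal. Reading the off-diagonal entries as Dynkin edges (a single edge where a_ij = a_ji = -1; a double or triple edge where a_ij * a_ji = 2 or 3), the diagram is a chain of 3 nodes with a double edge at one end; the terminal node there is the unique short simple root (B_3). One simple-root ordering that puts it in standard form is (alpha_2, alpha_1, alpha_3). So the algebra is type B_3, i.e. so(7).

B_3 (so(7))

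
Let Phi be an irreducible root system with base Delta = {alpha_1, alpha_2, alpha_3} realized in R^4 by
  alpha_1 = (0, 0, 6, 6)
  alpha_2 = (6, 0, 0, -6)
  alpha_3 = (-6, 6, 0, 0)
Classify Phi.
A3

Compute the Cartan integers a_ij = 2(alpha_i, alpha_j)/(alpha_j, alpha_j); the resulting 3x3 Cartan matrix is
[[2, -1, 0], [-1, 2, -1], [0, -1, 2]].
All simple roots have the same length, so the diagram is simply laced. The associated Dynkin diagram is a chain of 3 nodes with single edges (A_3), so the type is A_3 (the algebra sl(4)).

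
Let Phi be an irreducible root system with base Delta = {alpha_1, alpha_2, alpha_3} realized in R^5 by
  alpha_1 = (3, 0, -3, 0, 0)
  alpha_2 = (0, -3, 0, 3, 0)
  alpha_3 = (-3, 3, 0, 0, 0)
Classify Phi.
A3

Compute the Cartan integers a_ij = 2(alpha_i, alpha_j)/(alpha_j, alpha_j); the resulting 3x3 Cartan matrix is
[[2, 0, -1], [0, 2, -1], [-1, -1, 2]].
All simple roots have the same length, so the diagram is simply laced. The associated Dynkin diagram is a chain of 3 nodes with single edges (A_3), so the type is A_3 (the algebra sl(4)).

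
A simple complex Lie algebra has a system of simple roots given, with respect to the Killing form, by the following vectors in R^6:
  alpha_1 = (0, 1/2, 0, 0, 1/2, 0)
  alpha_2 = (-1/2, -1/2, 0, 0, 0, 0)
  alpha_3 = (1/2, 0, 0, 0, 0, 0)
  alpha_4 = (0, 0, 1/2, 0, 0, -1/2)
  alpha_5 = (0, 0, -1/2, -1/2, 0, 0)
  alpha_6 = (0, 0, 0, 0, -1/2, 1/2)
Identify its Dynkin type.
type B_6

Compute the Cartan integers a_ij = 2(alpha_i, alpha_j)/(alpha_j, alpha_j); the resulting 6x6 Cartan matrix is
[[2, -1, 0, 0, 0, -1], [-1, 2, -2, 0, 0, 0], [0, -1, 2, 0, 0, 0], [0, 0, 0, 2, -1, -1], [0, 0, 0, -1, 2, 0], [-1, 0, 0, -1, 0, 2]].
The roots have two lengths (squared-length ratio 2:1); the short ones are alpha_{3}. The associated Dynkin diagram is a chain of 6 nodes with a double edge at one end; the terminal node there is the unique short simple root (B_6), so the type is B_6 (the algebra so(13)).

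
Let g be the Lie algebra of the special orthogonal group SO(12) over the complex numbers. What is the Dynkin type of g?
D6

This is so(12) with 12 even, which has dimension 12(12-1)/2 = 66 and rank 12/2 = 6. In the classification of classical Lie algebras, the orthogonal algebra so(2n) in an even number of variables has type D_n; here n = 6, so the Dynkin diagram is a chain of 4 nodes with a fork of two nodes at one end (D_6). Hence the type is D_6.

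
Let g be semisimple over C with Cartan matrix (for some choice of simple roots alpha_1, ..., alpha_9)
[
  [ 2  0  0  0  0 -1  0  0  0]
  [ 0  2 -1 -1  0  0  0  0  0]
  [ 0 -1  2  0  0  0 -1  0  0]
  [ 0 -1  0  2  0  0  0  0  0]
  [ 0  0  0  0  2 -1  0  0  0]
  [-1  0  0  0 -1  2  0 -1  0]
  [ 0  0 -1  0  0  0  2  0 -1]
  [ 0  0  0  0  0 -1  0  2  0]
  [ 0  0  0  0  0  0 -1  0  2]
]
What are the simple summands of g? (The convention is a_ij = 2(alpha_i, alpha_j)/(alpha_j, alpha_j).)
A_5 ⊕ D_4

The diagram associated to this matrix has two connected components: the simple roots {alpha_2, alpha_3, alpha_4, alpha_7, alpha_9} form a chain of 5 nodes with single edges (A_5), and {alpha_1, alpha_5, alpha_6, alpha_8} form a chain of 2 nodes with a fork of two nodes at one end (D_4). A semisimple Lie algebra decomposes uniquely as the direct sum of simple ideals, one per connected component of its Dynkin diagram, so g ≅ A_5 ⊕ D_4 (dimension 35 + 28 = 63).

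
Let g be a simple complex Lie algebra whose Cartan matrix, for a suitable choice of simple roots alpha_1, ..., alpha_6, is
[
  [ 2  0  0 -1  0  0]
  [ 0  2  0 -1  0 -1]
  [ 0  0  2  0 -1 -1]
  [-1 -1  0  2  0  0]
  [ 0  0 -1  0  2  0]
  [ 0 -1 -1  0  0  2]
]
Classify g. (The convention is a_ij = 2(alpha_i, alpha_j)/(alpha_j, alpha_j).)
A_6 (sl(7))

The matrix has rank 6 with 2's on the diagonal. Reading the off-diagonal entries as Dynkin edges (a single edge where a_ij = a_ji = -1; a double or triple edge where a_ij * a_ji = 2 or 3), the diagram is a chain of 6 nodes with single edges (A_6). One simple-root ordering that puts it in standard form is (alpha_5, alpha_3, alpha_6, alpha_2, alpha_4, alpha_1). So the algebra is type A_6, i.e. sl(7).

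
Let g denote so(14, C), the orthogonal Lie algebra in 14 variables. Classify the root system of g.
D7

This is so(14) with 14 even, which has dimension 14(14-1)/2 = 91 and rank 14/2 = 7. In the classification of classical Lie algebras, the orthogonal algebra so(2n) in an even number of variables has type D_n; here n = 7, so the Dynkin diagram is a chain of 5 nodes with a fork of two nodes at one end (D_7). Hence the type is D_7.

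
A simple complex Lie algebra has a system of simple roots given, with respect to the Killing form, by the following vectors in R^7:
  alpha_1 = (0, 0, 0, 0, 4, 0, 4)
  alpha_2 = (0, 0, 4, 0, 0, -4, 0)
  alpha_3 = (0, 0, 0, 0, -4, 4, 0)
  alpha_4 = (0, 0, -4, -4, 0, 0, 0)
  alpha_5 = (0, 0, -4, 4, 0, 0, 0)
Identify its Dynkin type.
Compute the Cartan integers a_ij = 2(alpha_i, alpha_j)/(alpha_j, alpha_j); the resulting 5x5 Cartan matrix is
[[2, 0, -1, 0, 0], [0, 2, -1, -1, -1], [-1, -1, 2, 0, 0], [0, -1, 0, 2, 0], [0, -1, 0, 0, 2]].
All simple roots have the same length, so the diagram is simply laced. The associated Dynkin diagram is a chain of 3 nodes with a fork of two nodes at one end (D_5), so the type is D_5 (the algebra so(10)).

D_5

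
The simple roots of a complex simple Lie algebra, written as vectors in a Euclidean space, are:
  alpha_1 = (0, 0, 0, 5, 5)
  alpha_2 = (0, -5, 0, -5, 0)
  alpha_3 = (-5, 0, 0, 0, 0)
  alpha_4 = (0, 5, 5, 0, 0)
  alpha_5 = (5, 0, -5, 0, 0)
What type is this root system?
type B_5

Compute the Cartan integers a_ij = 2(alpha_i, alpha_j)/(alpha_j, alpha_j); the resulting 5x5 Cartan matrix is
[[2, -1, 0, 0, 0], [-1, 2, 0, -1, 0], [0, 0, 2, 0, -1], [0, -1, 0, 2, -1], [0, 0, -2, -1, 2]].
The roots have two lengths (squared-length ratio 2:1); the short ones are alpha_{3}. The associated Dynkin diagram is a chain of 5 nodes with a double edge at one end; the terminal node there is the unique short simple root (B_5), so the type is B_5 (the algebra so(11)).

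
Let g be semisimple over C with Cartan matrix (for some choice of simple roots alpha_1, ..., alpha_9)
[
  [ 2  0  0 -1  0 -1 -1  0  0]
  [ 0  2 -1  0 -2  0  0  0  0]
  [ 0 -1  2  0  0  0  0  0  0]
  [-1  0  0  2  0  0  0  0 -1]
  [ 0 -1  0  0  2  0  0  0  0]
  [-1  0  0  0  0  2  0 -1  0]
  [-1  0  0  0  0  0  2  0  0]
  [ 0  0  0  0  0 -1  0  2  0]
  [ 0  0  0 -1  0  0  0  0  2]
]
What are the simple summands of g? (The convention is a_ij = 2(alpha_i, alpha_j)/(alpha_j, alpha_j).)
type B_3 ⊕ type E_6

The diagram associated to this matrix has two connected components: the simple roots {alpha_2, alpha_3, alpha_5} form a chain of 3 nodes with a double edge at one end; the terminal node there is the unique short simple root (B_3), and {alpha_1, alpha_4, alpha_6, alpha_7, alpha_8, alpha_9} form a chain of 5 nodes with one extra node attached to the third node from one end (E_6). A semisimple Lie algebra decomposes uniquely as the direct sum of simple ideals, one per connected component of its Dynkin diagram, so g ≅ B_3 ⊕ E_6 (dimension 21 + 78 = 99).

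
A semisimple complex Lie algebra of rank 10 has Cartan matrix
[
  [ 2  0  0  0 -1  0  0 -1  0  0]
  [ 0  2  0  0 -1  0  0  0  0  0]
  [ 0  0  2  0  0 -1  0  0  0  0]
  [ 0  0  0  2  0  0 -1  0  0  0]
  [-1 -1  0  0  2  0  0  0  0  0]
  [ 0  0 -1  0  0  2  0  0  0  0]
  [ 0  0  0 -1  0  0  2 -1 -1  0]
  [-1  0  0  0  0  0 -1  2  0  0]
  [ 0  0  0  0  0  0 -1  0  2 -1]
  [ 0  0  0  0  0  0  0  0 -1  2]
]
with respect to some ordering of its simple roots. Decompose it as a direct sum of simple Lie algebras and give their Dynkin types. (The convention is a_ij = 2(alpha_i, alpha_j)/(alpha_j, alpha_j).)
The diagram associated to this matrix has two connected components: the simple roots {alpha_3, alpha_6} form a chain of 2 nodes with single edges (A_2), and {alpha_1, alpha_2, alpha_4, alpha_5, alpha_7, alpha_8, alpha_9, alpha_10} form a chain of 7 nodes with one extra node attached to the third node from one end (E_8). A semisimple Lie algebra decomposes uniquely as the direct sum of simple ideals, one per connected component of its Dynkin diagram, so g ≅ A_2 ⊕ E_8 (dimension 8 + 248 = 256).

A2 ⊕ E8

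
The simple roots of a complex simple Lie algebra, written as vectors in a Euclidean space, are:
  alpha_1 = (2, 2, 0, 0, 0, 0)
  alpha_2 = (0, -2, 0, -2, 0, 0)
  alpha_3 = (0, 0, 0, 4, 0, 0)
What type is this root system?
Compute the Cartan integers a_ij = 2(alpha_i, alpha_j)/(alpha_j, alpha_j); the resulting 3x3 Cartan matrix is
[[2, -1, 0], [-1, 2, -1], [0, -2, 2]].
The roots have two lengths (squared-length ratio 2:1); the short ones are alpha_{1,2}. The associated Dynkin diagram is a chain of 3 nodes with a double edge at one end; the terminal node there is the unique long simple root (C_3), so the type is C_3 (the algebra sp(6)).

C_3 (sp(6))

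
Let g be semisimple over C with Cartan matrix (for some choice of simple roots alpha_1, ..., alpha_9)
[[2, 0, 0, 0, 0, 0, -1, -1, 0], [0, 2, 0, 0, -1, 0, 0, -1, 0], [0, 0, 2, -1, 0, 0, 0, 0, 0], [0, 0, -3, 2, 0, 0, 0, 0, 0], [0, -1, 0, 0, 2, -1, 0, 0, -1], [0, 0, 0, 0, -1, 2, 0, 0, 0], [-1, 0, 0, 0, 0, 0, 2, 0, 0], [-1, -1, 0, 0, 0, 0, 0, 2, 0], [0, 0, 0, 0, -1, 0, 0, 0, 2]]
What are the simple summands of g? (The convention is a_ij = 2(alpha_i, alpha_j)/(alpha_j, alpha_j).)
The diagram associated to this matrix has two connected components: the simple roots {alpha_1, alpha_2, alpha_5, alpha_6, alpha_7, alpha_8, alpha_9} form a chain of 5 nodes with a fork of two nodes at one end (D_7), and {alpha_3, alpha_4} form two nodes joined by a triple edge (G_2). A semisimple Lie algebra decomposes uniquely as the direct sum of simple ideals, one per connected component of its Dynkin diagram, so g ≅ D_7 ⊕ G_2 (dimension 91 + 14 = 105).

D_7 ⊕ G_2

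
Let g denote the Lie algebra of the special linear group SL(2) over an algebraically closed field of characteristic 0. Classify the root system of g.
This is sl(2), which has dimension 2^2 - 1 = 3 and rank 2 - 1 = 1 (a Cartan subalgebra is the diagonal traceless matrices). In the classification of classical Lie algebras, the special linear algebra sl(n+1) has type A_n; here n = 1, so the Dynkin diagram is a chain of 1 nodes with single edges (A_1). Hence the type is A_1.

A1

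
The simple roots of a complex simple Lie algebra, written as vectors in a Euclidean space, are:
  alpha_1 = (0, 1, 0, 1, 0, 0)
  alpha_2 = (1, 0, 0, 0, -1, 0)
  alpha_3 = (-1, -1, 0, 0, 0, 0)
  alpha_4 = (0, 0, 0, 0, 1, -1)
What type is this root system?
A4

Compute the Cartan integers a_ij = 2(alpha_i, alpha_j)/(alpha_j, alpha_j); the resulting 4x4 Cartan matrix is
[[2, 0, -1, 0], [0, 2, -1, -1], [-1, -1, 2, 0], [0, -1, 0, 2]].
All simple roots have the same length, so the diagram is simply laced. The associated Dynkin diagram is a chain of 4 nodes with single edges (A_4), so the type is A_4 (the algebra sl(5)).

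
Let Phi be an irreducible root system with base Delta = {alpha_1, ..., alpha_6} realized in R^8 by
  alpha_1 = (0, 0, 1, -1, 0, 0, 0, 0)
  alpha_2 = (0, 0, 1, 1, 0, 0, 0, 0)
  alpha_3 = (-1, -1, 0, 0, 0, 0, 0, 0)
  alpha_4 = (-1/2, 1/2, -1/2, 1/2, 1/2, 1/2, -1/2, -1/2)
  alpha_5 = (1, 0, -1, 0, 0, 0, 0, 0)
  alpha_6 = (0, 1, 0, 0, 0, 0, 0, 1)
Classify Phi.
E_6

Compute the Cartan integers a_ij = 2(alpha_i, alpha_j)/(alpha_j, alpha_j); the resulting 6x6 Cartan matrix is
[[2, 0, 0, -1, -1, 0], [0, 2, 0, 0, -1, 0], [0, 0, 2, 0, -1, -1], [-1, 0, 0, 2, 0, 0], [-1, -1, -1, 0, 2, 0], [0, 0, -1, 0, 0, 2]].
All simple roots have the same length, so the diagram is simply laced. The associated Dynkin diagram is a chain of 5 nodes with one extra node attached to the third node from one end (E_6), so the type is E_6.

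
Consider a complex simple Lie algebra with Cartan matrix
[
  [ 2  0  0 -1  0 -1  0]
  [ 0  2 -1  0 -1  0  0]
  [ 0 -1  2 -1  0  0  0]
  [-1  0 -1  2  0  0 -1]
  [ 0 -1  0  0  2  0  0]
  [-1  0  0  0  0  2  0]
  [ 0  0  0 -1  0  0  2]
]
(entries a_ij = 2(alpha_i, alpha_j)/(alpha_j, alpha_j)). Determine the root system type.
The matrix has rank 7 with 2's on the diagonal. Reading the off-diagonal entries as Dynkin edges (a single edge where a_ij = a_ji = -1; a double or triple edge where a_ij * a_ji = 2 or 3), the diagram is a chain of 6 nodes with one extra node attached to the third node from one end (E_7). One simple-root ordering that puts it in standard form is (alpha_6, alpha_7, alpha_1, alpha_4, alpha_3, alpha_2, alpha_5). So the algebra is type E_7.

type E_7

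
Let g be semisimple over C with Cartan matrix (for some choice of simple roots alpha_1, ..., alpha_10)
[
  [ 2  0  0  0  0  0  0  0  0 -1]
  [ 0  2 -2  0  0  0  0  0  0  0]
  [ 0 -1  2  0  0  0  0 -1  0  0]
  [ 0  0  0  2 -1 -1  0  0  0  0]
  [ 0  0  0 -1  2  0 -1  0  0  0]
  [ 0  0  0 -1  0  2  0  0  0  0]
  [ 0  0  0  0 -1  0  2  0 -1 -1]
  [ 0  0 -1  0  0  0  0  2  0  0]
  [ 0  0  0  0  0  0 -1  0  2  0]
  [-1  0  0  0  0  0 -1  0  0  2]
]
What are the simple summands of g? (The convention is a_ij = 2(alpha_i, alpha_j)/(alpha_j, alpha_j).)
C_3 + E_7

The diagram associated to this matrix has two connected components: the simple roots {alpha_2, alpha_3, alpha_8} form a chain of 3 nodes with a double edge at one end; the terminal node there is the unique long simple root (C_3), and {alpha_1, alpha_4, alpha_5, alpha_6, alpha_7, alpha_9, alpha_10} form a chain of 6 nodes with one extra node attached to the third node from one end (E_7). A semisimple Lie algebra decomposes uniquely as the direct sum of simple ideals, one per connected component of its Dynkin diagram, so g ≅ C_3 ⊕ E_7 (dimension 21 + 133 = 154).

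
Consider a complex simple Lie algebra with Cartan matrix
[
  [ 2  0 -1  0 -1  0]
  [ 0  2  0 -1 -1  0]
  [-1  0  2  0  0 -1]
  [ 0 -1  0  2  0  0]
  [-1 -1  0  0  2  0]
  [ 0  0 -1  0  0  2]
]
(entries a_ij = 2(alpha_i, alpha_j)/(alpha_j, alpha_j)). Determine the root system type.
A_6 (sl(7))

The matrix has rank 6 with 2's on the diagonal. Reading the off-diagonal entries as Dynkin edges (a single edge where a_ij = a_ji = -1; a double or triple edge where a_ij * a_ji = 2 or 3), the diagram is a chain of 6 nodes with single edges (A_6). One simple-root ordering that puts it in standard form is (alpha_6, alpha_3, alpha_1, alpha_5, alpha_2, alpha_4). So the algebra is type A_6, i.e. sl(7).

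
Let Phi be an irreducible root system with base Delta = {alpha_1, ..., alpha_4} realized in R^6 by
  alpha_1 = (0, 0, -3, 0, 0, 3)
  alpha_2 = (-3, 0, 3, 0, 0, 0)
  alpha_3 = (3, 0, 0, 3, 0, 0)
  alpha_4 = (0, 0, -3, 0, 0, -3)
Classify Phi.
Compute the Cartan integers a_ij = 2(alpha_i, alpha_j)/(alpha_j, alpha_j); the resulting 4x4 Cartan matrix is
[[2, -1, 0, 0], [-1, 2, -1, -1], [0, -1, 2, 0], [0, -1, 0, 2]].
All simple roots have the same length, so the diagram is simply laced. The associated Dynkin diagram is a chain of 2 nodes with a fork of two nodes at one end (D_4), so the type is D_4 (the algebra so(8)).

D_4 (so(8))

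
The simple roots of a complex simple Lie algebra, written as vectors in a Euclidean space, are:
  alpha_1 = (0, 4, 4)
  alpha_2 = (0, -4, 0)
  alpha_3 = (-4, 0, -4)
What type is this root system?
Compute the Cartan integers a_ij = 2(alpha_i, alpha_j)/(alpha_j, alpha_j); the resulting 3x3 Cartan matrix is
[[2, -2, -1], [-1, 2, 0], [-1, 0, 2]].
The roots have two lengths (squared-length ratio 2:1); the short ones are alpha_{2}. The associated Dynkin diagram is a chain of 3 nodes with a double edge at one end; the terminal node there is the unique short simple root (B_3), so the type is B_3 (the algebra so(7)).

B3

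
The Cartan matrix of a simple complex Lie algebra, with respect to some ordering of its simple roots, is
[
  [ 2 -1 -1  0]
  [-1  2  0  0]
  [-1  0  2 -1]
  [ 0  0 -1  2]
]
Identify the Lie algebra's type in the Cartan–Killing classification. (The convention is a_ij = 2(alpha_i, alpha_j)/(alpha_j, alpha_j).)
The matrix has rank 4 with 2's on the diagonal. Reading the off-diagonal entries as Dynkin edges (a single edge where a_ij = a_ji = -1; a double or triple edge where a_ij * a_ji = 2 or 3), the diagram is a chain of 4 nodes with single edges (A_4). One simple-root ordering that puts it in standard form is (alpha_2, alpha_1, alpha_3, alpha_4). So the algebra is type A_4, i.e. sl(5).

A4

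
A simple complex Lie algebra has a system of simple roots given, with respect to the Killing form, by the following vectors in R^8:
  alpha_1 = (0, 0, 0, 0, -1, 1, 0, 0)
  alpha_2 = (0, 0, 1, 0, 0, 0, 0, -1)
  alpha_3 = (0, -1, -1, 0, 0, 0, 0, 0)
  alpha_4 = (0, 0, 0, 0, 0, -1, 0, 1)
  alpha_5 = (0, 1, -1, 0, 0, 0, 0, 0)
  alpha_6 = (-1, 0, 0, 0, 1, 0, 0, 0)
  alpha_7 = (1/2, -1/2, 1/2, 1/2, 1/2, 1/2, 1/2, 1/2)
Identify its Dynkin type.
E_7

Compute the Cartan integers a_ij = 2(alpha_i, alpha_j)/(alpha_j, alpha_j); the resulting 7x7 Cartan matrix is
[[2, 0, 0, -1, 0, -1, 0], [0, 2, -1, -1, -1, 0, 0], [0, -1, 2, 0, 0, 0, 0], [-1, -1, 0, 2, 0, 0, 0], [0, -1, 0, 0, 2, 0, -1], [-1, 0, 0, 0, 0, 2, 0], [0, 0, 0, 0, -1, 0, 2]].
All simple roots have the same length, so the diagram is simply laced. The associated Dynkin diagram is a chain of 6 nodes with one extra node attached to the third node from one end (E_7), so the type is E_7.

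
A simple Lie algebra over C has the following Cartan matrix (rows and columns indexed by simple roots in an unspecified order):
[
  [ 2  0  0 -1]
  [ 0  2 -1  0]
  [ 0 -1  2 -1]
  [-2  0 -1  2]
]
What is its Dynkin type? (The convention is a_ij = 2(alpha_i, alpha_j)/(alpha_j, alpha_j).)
B_4

The matrix has rank 4 with 2's on the diagonal. Reading the off-diagonal entries as Dynkin edges (a single edge where a_ij = a_ji = -1; a double or triple edge where a_ij * a_ji = 2 or 3), the diagram is a chain of 4 nodes with a double edge at one end; the terminal node there is the unique short simple root (B_4). One simple-root ordering that puts it in standard form is (alpha_2, alpha_3, alpha_4, alpha_1). So the algebra is type B_4, i.e. so(9).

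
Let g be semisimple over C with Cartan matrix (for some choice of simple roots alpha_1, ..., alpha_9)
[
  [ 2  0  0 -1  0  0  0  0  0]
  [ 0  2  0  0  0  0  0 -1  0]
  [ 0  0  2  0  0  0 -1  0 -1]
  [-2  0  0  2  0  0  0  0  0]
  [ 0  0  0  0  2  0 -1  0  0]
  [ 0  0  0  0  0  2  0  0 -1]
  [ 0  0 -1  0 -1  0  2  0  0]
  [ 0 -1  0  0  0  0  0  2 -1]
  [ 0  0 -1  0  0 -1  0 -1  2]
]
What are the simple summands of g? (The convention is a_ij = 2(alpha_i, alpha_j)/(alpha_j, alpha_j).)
B2 ⊕ E7

The diagram associated to this matrix has two connected components: the simple roots {alpha_1, alpha_4} form a chain of 2 nodes with a double edge at one end; the terminal node there is the unique short simple root (B_2), and {alpha_2, alpha_3, alpha_5, alpha_6, alpha_7, alpha_8, alpha_9} form a chain of 6 nodes with one extra node attached to the third node from one end (E_7). A semisimple Lie algebra decomposes uniquely as the direct sum of simple ideals, one per connected component of its Dynkin diagram, so g ≅ B_2 ⊕ E_7 (dimension 10 + 133 = 143).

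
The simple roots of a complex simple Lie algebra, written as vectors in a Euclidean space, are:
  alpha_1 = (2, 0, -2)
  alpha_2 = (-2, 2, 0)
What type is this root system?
type A_2

Compute the Cartan integers a_ij = 2(alpha_i, alpha_j)/(alpha_j, alpha_j); the resulting 2x2 Cartan matrix is
[[2, -1], [-1, 2]].
All simple roots have the same length, so the diagram is simply laced. The associated Dynkin diagram is a chain of 2 nodes with single edges (A_2), so the type is A_2 (the algebra sl(3)).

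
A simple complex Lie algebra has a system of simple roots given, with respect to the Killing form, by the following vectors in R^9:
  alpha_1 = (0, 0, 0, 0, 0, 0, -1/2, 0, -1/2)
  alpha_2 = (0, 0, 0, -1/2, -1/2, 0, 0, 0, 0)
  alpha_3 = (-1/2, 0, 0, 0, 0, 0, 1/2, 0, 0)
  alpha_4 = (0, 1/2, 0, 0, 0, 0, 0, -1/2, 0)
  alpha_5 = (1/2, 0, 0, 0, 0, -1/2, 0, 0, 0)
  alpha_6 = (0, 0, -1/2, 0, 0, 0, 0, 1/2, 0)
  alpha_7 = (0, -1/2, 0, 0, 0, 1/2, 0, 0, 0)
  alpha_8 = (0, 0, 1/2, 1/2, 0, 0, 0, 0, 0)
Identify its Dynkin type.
Compute the Cartan integers a_ij = 2(alpha_i, alpha_j)/(alpha_j, alpha_j); the resulting 8x8 Cartan matrix is
[[2, 0, -1, 0, 0, 0, 0, 0], [0, 2, 0, 0, 0, 0, 0, -1], [-1, 0, 2, 0, -1, 0, 0, 0], [0, 0, 0, 2, 0, -1, -1, 0], [0, 0, -1, 0, 2, 0, -1, 0], [0, 0, 0, -1, 0, 2, 0, -1], [0, 0, 0, -1, -1, 0, 2, 0], [0, -1, 0, 0, 0, -1, 0, 2]].
All simple roots have the same length, so the diagram is simply laced. The associated Dynkin diagram is a chain of 8 nodes with single edges (A_8), so the type is A_8 (the algebra sl(9)).

A8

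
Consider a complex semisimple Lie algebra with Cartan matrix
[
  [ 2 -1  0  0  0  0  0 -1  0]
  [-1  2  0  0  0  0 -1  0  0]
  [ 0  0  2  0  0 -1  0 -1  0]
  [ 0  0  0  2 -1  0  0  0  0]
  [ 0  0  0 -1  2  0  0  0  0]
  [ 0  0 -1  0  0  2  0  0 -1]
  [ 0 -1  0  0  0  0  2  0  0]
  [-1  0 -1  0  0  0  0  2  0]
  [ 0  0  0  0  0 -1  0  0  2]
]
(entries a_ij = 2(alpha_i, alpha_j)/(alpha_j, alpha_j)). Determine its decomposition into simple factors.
A2 ⊕ A7

The diagram associated to this matrix has two connected components: the simple roots {alpha_4, alpha_5} form a chain of 2 nodes with single edges (A_2), and {alpha_1, alpha_2, alpha_3, alpha_6, alpha_7, alpha_8, alpha_9} form a chain of 7 nodes with single edges (A_7). A semisimple Lie algebra decomposes uniquely as the direct sum of simple ideals, one per connected component of its Dynkin diagram, so g ≅ A_2 ⊕ A_7 (dimension 8 + 63 = 71).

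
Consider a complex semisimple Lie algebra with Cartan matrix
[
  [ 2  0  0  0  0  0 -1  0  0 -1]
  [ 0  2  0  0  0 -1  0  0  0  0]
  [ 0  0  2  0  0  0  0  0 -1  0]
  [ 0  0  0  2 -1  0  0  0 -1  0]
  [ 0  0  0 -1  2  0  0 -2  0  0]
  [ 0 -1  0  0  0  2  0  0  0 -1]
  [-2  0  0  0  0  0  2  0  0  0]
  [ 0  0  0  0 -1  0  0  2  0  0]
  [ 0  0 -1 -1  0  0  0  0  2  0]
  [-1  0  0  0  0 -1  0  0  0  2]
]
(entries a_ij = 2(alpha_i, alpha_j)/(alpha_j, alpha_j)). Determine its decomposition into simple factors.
B5 + C5

The diagram associated to this matrix has two connected components: the simple roots {alpha_3, alpha_4, alpha_5, alpha_8, alpha_9} form a chain of 5 nodes with a double edge at one end; the terminal node there is the unique short simple root (B_5), and {alpha_1, alpha_2, alpha_6, alpha_7, alpha_10} form a chain of 5 nodes with a double edge at one end; the terminal node there is the unique long simple root (C_5). A semisimple Lie algebra decomposes uniquely as the direct sum of simple ideals, one per connected component of its Dynkin diagram, so g ≅ B_5 ⊕ C_5 (dimension 55 + 55 = 110).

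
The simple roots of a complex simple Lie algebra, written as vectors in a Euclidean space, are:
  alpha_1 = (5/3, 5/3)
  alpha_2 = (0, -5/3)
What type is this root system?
B2

Compute the Cartan integers a_ij = 2(alpha_i, alpha_j)/(alpha_j, alpha_j); the resulting 2x2 Cartan matrix is
[[2, -2], [-1, 2]].
The roots have two lengths (squared-length ratio 2:1); the short ones are alpha_{2}. The associated Dynkin diagram is a chain of 2 nodes with a double edge at one end; the terminal node there is the unique short simple root (B_2), so the type is B_2 (the algebra so(5)).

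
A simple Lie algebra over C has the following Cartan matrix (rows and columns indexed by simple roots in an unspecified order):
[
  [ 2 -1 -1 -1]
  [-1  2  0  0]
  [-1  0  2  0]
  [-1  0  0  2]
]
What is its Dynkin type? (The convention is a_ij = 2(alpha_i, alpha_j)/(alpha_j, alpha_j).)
The matrix has rank 4 with 2's on the diagonal. Reading the off-diagonal entries as Dynkin edges (a single edge where a_ij = a_ji = -1; a double or triple edge where a_ij * a_ji = 2 or 3), the diagram is a chain of 2 nodes with a fork of two nodes at one end (D_4). One simple-root ordering that puts it in standard form is (alpha_3, alpha_1, alpha_2, alpha_4). So the algebra is type D_4, i.e. so(8).

type D_4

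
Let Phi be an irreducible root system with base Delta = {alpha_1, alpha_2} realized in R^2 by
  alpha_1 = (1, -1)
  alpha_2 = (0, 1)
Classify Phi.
Compute the Cartan integers a_ij = 2(alpha_i, alpha_j)/(alpha_j, alpha_j); the resulting 2x2 Cartan matrix is
[[2, -2], [-1, 2]].
The roots have two lengths (squared-length ratio 2:1); the short ones are alpha_{2}. The associated Dynkin diagram is a chain of 2 nodes with a double edge at one end; the terminal node there is the unique short simple root (B_2), so the type is B_2 (the algebra so(5)).

B_2 (so(5))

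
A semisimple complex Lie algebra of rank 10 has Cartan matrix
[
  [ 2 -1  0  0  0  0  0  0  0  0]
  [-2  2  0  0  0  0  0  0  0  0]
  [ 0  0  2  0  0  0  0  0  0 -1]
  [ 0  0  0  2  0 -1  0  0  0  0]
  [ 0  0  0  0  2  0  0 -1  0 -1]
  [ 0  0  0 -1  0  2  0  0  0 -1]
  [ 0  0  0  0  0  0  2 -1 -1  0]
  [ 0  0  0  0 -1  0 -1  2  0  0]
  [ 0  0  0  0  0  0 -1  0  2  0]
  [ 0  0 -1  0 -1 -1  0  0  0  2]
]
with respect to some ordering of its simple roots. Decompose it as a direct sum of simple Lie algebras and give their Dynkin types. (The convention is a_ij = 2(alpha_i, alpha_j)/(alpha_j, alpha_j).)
The diagram associated to this matrix has two connected components: the simple roots {alpha_1, alpha_2} form a chain of 2 nodes with a double edge at one end; the terminal node there is the unique short simple root (B_2), and {alpha_3, alpha_4, alpha_5, alpha_6, alpha_7, alpha_8, alpha_9, alpha_10} form a chain of 7 nodes with one extra node attached to the third node from one end (E_8). A semisimple Lie algebra decomposes uniquely as the direct sum of simple ideals, one per connected component of its Dynkin diagram, so g ≅ B_2 ⊕ E_8 (dimension 10 + 248 = 258).

B_2 (so(5)) ⊕ E_8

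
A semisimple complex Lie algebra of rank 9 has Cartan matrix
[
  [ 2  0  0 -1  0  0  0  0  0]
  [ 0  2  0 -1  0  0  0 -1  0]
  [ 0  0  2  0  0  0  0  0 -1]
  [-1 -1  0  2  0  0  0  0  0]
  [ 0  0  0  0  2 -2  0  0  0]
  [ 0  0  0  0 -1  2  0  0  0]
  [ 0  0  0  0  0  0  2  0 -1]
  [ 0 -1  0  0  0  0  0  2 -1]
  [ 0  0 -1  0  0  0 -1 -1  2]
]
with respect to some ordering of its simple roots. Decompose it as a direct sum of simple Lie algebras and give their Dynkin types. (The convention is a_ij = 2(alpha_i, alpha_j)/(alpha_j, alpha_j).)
The diagram associated to this matrix has two connected components: the simple roots {alpha_5, alpha_6} form a chain of 2 nodes with a double edge at one end; the terminal node there is the unique short simple root (B_2), and {alpha_1, alpha_2, alpha_3, alpha_4, alpha_7, alpha_8, alpha_9} form a chain of 5 nodes with a fork of two nodes at one end (D_7). A semisimple Lie algebra decomposes uniquely as the direct sum of simple ideals, one per connected component of its Dynkin diagram, so g ≅ B_2 ⊕ D_7 (dimension 10 + 91 = 101).

type B_2 + type D_7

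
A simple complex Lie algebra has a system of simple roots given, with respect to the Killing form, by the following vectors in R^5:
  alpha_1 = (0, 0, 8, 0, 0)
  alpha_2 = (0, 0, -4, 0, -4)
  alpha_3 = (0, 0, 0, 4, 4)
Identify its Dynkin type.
type C_3

Compute the Cartan integers a_ij = 2(alpha_i, alpha_j)/(alpha_j, alpha_j); the resulting 3x3 Cartan matrix is
[[2, -2, 0], [-1, 2, -1], [0, -1, 2]].
The roots have two lengths (squared-length ratio 2:1); the short ones are alpha_{2,3}. The associated Dynkin diagram is a chain of 3 nodes with a double edge at one end; the terminal node there is the unique long simple root (C_3), so the type is C_3 (the algebra sp(6)).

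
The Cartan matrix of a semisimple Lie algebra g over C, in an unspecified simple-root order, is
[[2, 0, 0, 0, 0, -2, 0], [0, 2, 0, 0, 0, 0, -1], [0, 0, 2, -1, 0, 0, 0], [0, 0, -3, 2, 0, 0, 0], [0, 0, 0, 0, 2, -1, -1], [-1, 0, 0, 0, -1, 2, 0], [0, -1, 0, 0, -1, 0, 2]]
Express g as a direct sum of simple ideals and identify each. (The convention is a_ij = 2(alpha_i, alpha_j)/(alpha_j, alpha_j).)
C_5 (sp(10)) + G_2

The diagram associated to this matrix has two connected components: the simple roots {alpha_1, alpha_2, alpha_5, alpha_6, alpha_7} form a chain of 5 nodes with a double edge at one end; the terminal node there is the unique long simple root (C_5), and {alpha_3, alpha_4} form two nodes joined by a triple edge (G_2). A semisimple Lie algebra decomposes uniquely as the direct sum of simple ideals, one per connected component of its Dynkin diagram, so g ≅ C_5 ⊕ G_2 (dimension 55 + 14 = 69).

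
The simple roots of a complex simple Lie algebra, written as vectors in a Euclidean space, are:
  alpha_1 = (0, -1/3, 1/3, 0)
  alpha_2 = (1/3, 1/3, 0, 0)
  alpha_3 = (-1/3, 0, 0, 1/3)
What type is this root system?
A_3

Compute the Cartan integers a_ij = 2(alpha_i, alpha_j)/(alpha_j, alpha_j); the resulting 3x3 Cartan matrix is
[[2, -1, 0], [-1, 2, -1], [0, -1, 2]].
All simple roots have the same length, so the diagram is simply laced. The associated Dynkin diagram is a chain of 3 nodes with single edges (A_3), so the type is A_3 (the algebra sl(4)).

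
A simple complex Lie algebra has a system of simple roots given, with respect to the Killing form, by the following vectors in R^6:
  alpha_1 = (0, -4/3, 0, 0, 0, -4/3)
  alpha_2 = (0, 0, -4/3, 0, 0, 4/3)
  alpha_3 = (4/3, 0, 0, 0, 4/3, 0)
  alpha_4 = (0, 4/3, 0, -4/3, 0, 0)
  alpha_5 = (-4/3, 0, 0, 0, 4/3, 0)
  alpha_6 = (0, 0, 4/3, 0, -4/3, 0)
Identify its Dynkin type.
type D_6

Compute the Cartan integers a_ij = 2(alpha_i, alpha_j)/(alpha_j, alpha_j); the resulting 6x6 Cartan matrix is
[[2, -1, 0, -1, 0, 0], [-1, 2, 0, 0, 0, -1], [0, 0, 2, 0, 0, -1], [-1, 0, 0, 2, 0, 0], [0, 0, 0, 0, 2, -1], [0, -1, -1, 0, -1, 2]].
All simple roots have the same length, so the diagram is simply laced. The associated Dynkin diagram is a chain of 4 nodes with a fork of two nodes at one end (D_6), so the type is D_6 (the algebra so(12)).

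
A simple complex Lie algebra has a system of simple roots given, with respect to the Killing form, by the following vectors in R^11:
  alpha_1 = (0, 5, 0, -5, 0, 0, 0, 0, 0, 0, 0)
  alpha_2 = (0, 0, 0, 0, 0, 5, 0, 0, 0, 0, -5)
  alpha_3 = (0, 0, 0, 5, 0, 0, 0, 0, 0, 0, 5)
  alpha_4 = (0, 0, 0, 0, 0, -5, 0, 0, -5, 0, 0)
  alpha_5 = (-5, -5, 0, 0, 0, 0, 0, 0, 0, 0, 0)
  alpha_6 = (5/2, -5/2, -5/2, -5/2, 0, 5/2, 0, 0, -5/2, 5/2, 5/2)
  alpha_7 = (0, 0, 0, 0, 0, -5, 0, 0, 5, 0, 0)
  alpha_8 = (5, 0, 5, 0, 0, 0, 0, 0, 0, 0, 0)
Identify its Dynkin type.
Compute the Cartan integers a_ij = 2(alpha_i, alpha_j)/(alpha_j, alpha_j); the resulting 8x8 Cartan matrix is
[[2, 0, -1, 0, -1, 0, 0, 0], [0, 2, -1, -1, 0, 0, -1, 0], [-1, -1, 2, 0, 0, 0, 0, 0], [0, -1, 0, 2, 0, 0, 0, 0], [-1, 0, 0, 0, 2, 0, 0, -1], [0, 0, 0, 0, 0, 2, -1, 0], [0, -1, 0, 0, 0, -1, 2, 0], [0, 0, 0, 0, -1, 0, 0, 2]].
All simple roots have the same length, so the diagram is simply laced. The associated Dynkin diagram is a chain of 7 nodes with one extra node attached to the third node from one end (E_8), so the type is E_8.

E8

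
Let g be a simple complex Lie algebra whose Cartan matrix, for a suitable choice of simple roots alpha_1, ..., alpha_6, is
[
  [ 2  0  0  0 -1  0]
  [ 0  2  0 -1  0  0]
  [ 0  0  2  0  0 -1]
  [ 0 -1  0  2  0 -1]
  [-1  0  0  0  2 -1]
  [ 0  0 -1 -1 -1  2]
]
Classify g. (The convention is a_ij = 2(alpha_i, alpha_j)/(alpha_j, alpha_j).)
The matrix has rank 6 with 2's on the diagonal. Reading the off-diagonal entries as Dynkin edges (a single edge where a_ij = a_ji = -1; a double or triple edge where a_ij * a_ji = 2 or 3), the diagram is a chain of 5 nodes with one extra node attached to the third node from one end (E_6). One simple-root ordering that puts it in standard form is (alpha_2, alpha_3, alpha_4, alpha_6, alpha_5, alpha_1). So the algebra is type E_6.

type E_6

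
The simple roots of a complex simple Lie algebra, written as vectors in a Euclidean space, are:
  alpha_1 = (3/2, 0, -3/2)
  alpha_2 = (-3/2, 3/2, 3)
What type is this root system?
type G_2

Compute the Cartan integers a_ij = 2(alpha_i, alpha_j)/(alpha_j, alpha_j); the resulting 2x2 Cartan matrix is
[[2, -1], [-3, 2]].
The roots have two lengths (squared-length ratio 3:1); the short ones are alpha_{1}. The associated Dynkin diagram is two nodes joined by a triple edge (G_2), so the type is G_2.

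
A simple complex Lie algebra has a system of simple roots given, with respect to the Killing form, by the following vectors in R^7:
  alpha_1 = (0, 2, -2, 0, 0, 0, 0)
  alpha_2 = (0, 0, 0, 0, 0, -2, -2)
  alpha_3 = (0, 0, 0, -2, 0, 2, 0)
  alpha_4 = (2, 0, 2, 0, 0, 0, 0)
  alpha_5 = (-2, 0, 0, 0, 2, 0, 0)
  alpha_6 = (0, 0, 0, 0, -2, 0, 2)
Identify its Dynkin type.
Compute the Cartan integers a_ij = 2(alpha_i, alpha_j)/(alpha_j, alpha_j); the resulting 6x6 Cartan matrix is
[[2, 0, 0, -1, 0, 0], [0, 2, -1, 0, 0, -1], [0, -1, 2, 0, 0, 0], [-1, 0, 0, 2, -1, 0], [0, 0, 0, -1, 2, -1], [0, -1, 0, 0, -1, 2]].
All simple roots have the same length, so the diagram is simply laced. The associated Dynkin diagram is a chain of 6 nodes with single edges (A_6), so the type is A_6 (the algebra sl(7)).

A6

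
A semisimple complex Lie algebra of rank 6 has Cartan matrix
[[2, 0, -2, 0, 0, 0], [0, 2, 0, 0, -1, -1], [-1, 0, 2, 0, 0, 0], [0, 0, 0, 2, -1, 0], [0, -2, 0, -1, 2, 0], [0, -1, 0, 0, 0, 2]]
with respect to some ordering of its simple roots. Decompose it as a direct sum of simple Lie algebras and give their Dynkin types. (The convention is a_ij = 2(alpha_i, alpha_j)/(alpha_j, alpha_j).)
The diagram associated to this matrix has two connected components: the simple roots {alpha_1, alpha_3} form a chain of 2 nodes with a double edge at one end; the terminal node there is the unique short simple root (B_2), and {alpha_2, alpha_4, alpha_5, alpha_6} form a chain of 4 nodes with a double edge between the middle two (F_4). A semisimple Lie algebra decomposes uniquely as the direct sum of simple ideals, one per connected component of its Dynkin diagram, so g ≅ B_2 ⊕ F_4 (dimension 10 + 52 = 62).

type B_2 ⊕ type F_4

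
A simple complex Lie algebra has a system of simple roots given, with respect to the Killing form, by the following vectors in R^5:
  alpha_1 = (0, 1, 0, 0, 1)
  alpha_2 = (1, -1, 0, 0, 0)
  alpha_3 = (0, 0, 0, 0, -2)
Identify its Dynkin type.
C_3

Compute the Cartan integers a_ij = 2(alpha_i, alpha_j)/(alpha_j, alpha_j); the resulting 3x3 Cartan matrix is
[[2, -1, -1], [-1, 2, 0], [-2, 0, 2]].
The roots have two lengths (squared-length ratio 2:1); the short ones are alpha_{1,2}. The associated Dynkin diagram is a chain of 3 nodes with a double edge at one end; the terminal node there is the unique long simple root (C_3), so the type is C_3 (the algebra sp(6)).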